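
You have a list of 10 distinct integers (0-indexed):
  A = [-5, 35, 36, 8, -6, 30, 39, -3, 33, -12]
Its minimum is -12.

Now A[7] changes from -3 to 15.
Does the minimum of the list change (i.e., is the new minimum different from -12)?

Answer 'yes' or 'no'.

Answer: no

Derivation:
Old min = -12
Change: A[7] -3 -> 15
Changed element was NOT the min; min changes only if 15 < -12.
New min = -12; changed? no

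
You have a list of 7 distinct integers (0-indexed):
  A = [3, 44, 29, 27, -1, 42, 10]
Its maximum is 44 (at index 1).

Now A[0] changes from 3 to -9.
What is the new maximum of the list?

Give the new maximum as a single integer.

Answer: 44

Derivation:
Old max = 44 (at index 1)
Change: A[0] 3 -> -9
Changed element was NOT the old max.
  New max = max(old_max, new_val) = max(44, -9) = 44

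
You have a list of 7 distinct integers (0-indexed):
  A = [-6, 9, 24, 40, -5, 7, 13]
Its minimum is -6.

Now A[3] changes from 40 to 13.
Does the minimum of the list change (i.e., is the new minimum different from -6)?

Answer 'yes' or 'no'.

Answer: no

Derivation:
Old min = -6
Change: A[3] 40 -> 13
Changed element was NOT the min; min changes only if 13 < -6.
New min = -6; changed? no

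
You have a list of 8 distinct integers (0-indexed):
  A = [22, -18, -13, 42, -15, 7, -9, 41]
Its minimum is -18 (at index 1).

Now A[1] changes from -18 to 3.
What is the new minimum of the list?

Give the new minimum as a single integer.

Answer: -15

Derivation:
Old min = -18 (at index 1)
Change: A[1] -18 -> 3
Changed element WAS the min. Need to check: is 3 still <= all others?
  Min of remaining elements: -15
  New min = min(3, -15) = -15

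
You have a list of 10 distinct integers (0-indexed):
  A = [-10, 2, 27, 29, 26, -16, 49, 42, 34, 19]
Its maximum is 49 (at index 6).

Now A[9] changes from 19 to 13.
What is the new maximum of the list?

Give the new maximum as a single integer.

Answer: 49

Derivation:
Old max = 49 (at index 6)
Change: A[9] 19 -> 13
Changed element was NOT the old max.
  New max = max(old_max, new_val) = max(49, 13) = 49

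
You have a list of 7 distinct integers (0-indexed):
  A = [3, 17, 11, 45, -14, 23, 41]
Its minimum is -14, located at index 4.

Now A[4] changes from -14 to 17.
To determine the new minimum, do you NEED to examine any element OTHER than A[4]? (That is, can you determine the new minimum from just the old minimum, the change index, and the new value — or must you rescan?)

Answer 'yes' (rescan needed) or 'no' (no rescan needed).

Old min = -14 at index 4
Change at index 4: -14 -> 17
Index 4 WAS the min and new value 17 > old min -14. Must rescan other elements to find the new min.
Needs rescan: yes

Answer: yes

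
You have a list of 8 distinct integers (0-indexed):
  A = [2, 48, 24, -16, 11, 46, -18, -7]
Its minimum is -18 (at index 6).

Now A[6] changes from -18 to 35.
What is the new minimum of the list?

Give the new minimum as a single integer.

Old min = -18 (at index 6)
Change: A[6] -18 -> 35
Changed element WAS the min. Need to check: is 35 still <= all others?
  Min of remaining elements: -16
  New min = min(35, -16) = -16

Answer: -16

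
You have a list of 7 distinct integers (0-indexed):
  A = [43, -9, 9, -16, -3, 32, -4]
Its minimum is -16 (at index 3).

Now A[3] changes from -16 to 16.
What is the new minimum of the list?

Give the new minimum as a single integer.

Answer: -9

Derivation:
Old min = -16 (at index 3)
Change: A[3] -16 -> 16
Changed element WAS the min. Need to check: is 16 still <= all others?
  Min of remaining elements: -9
  New min = min(16, -9) = -9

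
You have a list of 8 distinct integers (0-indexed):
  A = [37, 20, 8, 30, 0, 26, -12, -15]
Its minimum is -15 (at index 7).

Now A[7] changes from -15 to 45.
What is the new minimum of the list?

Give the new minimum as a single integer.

Answer: -12

Derivation:
Old min = -15 (at index 7)
Change: A[7] -15 -> 45
Changed element WAS the min. Need to check: is 45 still <= all others?
  Min of remaining elements: -12
  New min = min(45, -12) = -12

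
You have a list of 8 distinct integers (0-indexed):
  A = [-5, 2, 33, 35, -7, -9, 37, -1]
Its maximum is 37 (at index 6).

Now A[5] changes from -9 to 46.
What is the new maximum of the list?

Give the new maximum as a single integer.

Answer: 46

Derivation:
Old max = 37 (at index 6)
Change: A[5] -9 -> 46
Changed element was NOT the old max.
  New max = max(old_max, new_val) = max(37, 46) = 46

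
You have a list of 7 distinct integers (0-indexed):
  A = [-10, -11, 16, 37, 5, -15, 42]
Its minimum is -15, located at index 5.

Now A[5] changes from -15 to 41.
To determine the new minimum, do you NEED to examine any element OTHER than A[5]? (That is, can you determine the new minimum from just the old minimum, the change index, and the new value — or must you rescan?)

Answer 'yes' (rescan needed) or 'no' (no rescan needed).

Old min = -15 at index 5
Change at index 5: -15 -> 41
Index 5 WAS the min and new value 41 > old min -15. Must rescan other elements to find the new min.
Needs rescan: yes

Answer: yes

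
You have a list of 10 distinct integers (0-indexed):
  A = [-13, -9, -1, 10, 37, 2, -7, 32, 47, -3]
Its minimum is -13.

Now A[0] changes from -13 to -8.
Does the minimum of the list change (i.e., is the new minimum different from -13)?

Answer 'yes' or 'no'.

Old min = -13
Change: A[0] -13 -> -8
Changed element was the min; new min must be rechecked.
New min = -9; changed? yes

Answer: yes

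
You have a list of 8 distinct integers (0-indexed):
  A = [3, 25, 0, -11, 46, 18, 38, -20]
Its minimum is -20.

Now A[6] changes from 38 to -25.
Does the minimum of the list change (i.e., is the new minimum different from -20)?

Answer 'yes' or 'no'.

Old min = -20
Change: A[6] 38 -> -25
Changed element was NOT the min; min changes only if -25 < -20.
New min = -25; changed? yes

Answer: yes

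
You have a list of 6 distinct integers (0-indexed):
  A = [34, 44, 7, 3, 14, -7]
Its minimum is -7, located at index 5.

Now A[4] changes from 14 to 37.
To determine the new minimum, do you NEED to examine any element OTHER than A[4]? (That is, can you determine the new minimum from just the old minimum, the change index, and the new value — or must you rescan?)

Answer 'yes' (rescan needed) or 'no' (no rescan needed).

Old min = -7 at index 5
Change at index 4: 14 -> 37
Index 4 was NOT the min. New min = min(-7, 37). No rescan of other elements needed.
Needs rescan: no

Answer: no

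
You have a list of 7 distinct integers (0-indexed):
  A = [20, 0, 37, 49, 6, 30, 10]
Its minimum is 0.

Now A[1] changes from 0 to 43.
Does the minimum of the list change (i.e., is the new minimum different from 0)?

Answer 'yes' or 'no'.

Answer: yes

Derivation:
Old min = 0
Change: A[1] 0 -> 43
Changed element was the min; new min must be rechecked.
New min = 6; changed? yes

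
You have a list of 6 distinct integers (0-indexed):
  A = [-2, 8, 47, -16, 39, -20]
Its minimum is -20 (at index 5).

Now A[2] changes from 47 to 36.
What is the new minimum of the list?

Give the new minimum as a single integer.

Answer: -20

Derivation:
Old min = -20 (at index 5)
Change: A[2] 47 -> 36
Changed element was NOT the old min.
  New min = min(old_min, new_val) = min(-20, 36) = -20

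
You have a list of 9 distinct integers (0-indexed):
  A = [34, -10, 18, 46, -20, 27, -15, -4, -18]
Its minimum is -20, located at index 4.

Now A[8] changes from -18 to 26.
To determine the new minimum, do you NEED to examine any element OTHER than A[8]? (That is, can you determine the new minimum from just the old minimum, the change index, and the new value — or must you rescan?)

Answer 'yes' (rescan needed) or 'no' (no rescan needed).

Old min = -20 at index 4
Change at index 8: -18 -> 26
Index 8 was NOT the min. New min = min(-20, 26). No rescan of other elements needed.
Needs rescan: no

Answer: no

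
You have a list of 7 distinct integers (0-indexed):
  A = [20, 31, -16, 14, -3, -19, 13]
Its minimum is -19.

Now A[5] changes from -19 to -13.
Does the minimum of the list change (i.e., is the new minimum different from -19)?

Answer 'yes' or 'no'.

Old min = -19
Change: A[5] -19 -> -13
Changed element was the min; new min must be rechecked.
New min = -16; changed? yes

Answer: yes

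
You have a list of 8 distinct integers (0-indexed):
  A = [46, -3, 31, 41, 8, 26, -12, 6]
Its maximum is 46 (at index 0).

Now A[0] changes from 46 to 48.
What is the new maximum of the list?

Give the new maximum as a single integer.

Answer: 48

Derivation:
Old max = 46 (at index 0)
Change: A[0] 46 -> 48
Changed element WAS the max -> may need rescan.
  Max of remaining elements: 41
  New max = max(48, 41) = 48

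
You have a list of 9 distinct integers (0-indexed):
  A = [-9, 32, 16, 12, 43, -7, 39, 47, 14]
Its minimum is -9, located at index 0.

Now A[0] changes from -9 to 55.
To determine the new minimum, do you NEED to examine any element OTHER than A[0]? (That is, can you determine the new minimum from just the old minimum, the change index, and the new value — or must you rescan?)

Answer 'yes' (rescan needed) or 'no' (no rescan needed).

Answer: yes

Derivation:
Old min = -9 at index 0
Change at index 0: -9 -> 55
Index 0 WAS the min and new value 55 > old min -9. Must rescan other elements to find the new min.
Needs rescan: yes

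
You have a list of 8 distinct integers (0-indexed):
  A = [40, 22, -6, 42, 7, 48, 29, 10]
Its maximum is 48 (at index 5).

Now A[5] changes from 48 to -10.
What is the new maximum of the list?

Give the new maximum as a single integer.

Answer: 42

Derivation:
Old max = 48 (at index 5)
Change: A[5] 48 -> -10
Changed element WAS the max -> may need rescan.
  Max of remaining elements: 42
  New max = max(-10, 42) = 42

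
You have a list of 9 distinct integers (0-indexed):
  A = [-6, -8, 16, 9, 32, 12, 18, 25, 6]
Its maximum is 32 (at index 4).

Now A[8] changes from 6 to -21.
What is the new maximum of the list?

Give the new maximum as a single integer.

Old max = 32 (at index 4)
Change: A[8] 6 -> -21
Changed element was NOT the old max.
  New max = max(old_max, new_val) = max(32, -21) = 32

Answer: 32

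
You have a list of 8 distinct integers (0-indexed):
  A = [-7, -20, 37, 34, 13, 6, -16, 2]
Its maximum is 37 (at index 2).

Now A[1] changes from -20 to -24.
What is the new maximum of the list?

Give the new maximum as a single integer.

Answer: 37

Derivation:
Old max = 37 (at index 2)
Change: A[1] -20 -> -24
Changed element was NOT the old max.
  New max = max(old_max, new_val) = max(37, -24) = 37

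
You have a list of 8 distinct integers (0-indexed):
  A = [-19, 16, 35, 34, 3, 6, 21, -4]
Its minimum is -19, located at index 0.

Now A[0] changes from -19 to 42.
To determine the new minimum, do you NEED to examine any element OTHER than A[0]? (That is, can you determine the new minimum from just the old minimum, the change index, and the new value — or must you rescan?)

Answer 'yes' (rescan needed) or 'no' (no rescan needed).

Answer: yes

Derivation:
Old min = -19 at index 0
Change at index 0: -19 -> 42
Index 0 WAS the min and new value 42 > old min -19. Must rescan other elements to find the new min.
Needs rescan: yes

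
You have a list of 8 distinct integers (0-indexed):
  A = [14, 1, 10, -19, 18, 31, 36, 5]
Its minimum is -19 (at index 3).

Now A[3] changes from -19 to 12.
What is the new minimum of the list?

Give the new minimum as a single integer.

Old min = -19 (at index 3)
Change: A[3] -19 -> 12
Changed element WAS the min. Need to check: is 12 still <= all others?
  Min of remaining elements: 1
  New min = min(12, 1) = 1

Answer: 1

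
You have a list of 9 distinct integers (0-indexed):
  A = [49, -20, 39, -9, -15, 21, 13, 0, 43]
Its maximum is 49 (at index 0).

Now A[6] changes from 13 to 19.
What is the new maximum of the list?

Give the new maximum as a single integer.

Old max = 49 (at index 0)
Change: A[6] 13 -> 19
Changed element was NOT the old max.
  New max = max(old_max, new_val) = max(49, 19) = 49

Answer: 49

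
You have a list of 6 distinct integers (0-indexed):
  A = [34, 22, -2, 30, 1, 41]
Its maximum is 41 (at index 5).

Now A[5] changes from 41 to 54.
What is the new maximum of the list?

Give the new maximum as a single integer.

Old max = 41 (at index 5)
Change: A[5] 41 -> 54
Changed element WAS the max -> may need rescan.
  Max of remaining elements: 34
  New max = max(54, 34) = 54

Answer: 54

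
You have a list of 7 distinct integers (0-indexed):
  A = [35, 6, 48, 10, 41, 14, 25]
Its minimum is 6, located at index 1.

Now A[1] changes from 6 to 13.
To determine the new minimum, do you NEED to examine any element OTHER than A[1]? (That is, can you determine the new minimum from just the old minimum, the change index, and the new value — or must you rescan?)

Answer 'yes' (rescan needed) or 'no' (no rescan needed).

Answer: yes

Derivation:
Old min = 6 at index 1
Change at index 1: 6 -> 13
Index 1 WAS the min and new value 13 > old min 6. Must rescan other elements to find the new min.
Needs rescan: yes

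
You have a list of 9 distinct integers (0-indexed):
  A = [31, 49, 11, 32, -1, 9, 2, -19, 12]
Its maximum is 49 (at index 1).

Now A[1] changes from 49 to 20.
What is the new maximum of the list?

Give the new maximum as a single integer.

Old max = 49 (at index 1)
Change: A[1] 49 -> 20
Changed element WAS the max -> may need rescan.
  Max of remaining elements: 32
  New max = max(20, 32) = 32

Answer: 32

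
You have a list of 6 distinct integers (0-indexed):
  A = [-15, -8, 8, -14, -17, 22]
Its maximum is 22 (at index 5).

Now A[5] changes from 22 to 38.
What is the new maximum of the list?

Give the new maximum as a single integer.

Answer: 38

Derivation:
Old max = 22 (at index 5)
Change: A[5] 22 -> 38
Changed element WAS the max -> may need rescan.
  Max of remaining elements: 8
  New max = max(38, 8) = 38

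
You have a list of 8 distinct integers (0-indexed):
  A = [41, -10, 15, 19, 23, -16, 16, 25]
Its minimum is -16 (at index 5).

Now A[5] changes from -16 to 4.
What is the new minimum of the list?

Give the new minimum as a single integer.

Answer: -10

Derivation:
Old min = -16 (at index 5)
Change: A[5] -16 -> 4
Changed element WAS the min. Need to check: is 4 still <= all others?
  Min of remaining elements: -10
  New min = min(4, -10) = -10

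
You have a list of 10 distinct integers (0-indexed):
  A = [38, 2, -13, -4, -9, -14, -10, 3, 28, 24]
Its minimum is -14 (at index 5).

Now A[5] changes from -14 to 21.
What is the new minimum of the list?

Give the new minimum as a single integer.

Answer: -13

Derivation:
Old min = -14 (at index 5)
Change: A[5] -14 -> 21
Changed element WAS the min. Need to check: is 21 still <= all others?
  Min of remaining elements: -13
  New min = min(21, -13) = -13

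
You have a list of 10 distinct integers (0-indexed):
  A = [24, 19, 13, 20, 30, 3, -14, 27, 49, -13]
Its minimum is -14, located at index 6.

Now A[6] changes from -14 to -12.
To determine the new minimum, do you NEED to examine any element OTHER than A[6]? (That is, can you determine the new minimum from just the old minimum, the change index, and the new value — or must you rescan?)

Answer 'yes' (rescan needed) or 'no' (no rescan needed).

Old min = -14 at index 6
Change at index 6: -14 -> -12
Index 6 WAS the min and new value -12 > old min -14. Must rescan other elements to find the new min.
Needs rescan: yes

Answer: yes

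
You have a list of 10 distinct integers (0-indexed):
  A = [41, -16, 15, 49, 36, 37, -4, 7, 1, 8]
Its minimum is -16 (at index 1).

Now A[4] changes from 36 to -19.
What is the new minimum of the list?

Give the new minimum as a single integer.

Answer: -19

Derivation:
Old min = -16 (at index 1)
Change: A[4] 36 -> -19
Changed element was NOT the old min.
  New min = min(old_min, new_val) = min(-16, -19) = -19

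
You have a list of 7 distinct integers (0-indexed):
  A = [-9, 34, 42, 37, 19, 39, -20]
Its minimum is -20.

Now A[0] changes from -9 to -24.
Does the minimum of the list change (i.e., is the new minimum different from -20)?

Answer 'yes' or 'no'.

Answer: yes

Derivation:
Old min = -20
Change: A[0] -9 -> -24
Changed element was NOT the min; min changes only if -24 < -20.
New min = -24; changed? yes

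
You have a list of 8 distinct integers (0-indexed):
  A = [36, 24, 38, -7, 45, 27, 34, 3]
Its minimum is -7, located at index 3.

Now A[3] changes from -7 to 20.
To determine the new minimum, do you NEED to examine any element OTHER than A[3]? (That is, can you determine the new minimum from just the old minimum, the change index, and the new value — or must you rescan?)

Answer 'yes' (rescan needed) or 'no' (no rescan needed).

Answer: yes

Derivation:
Old min = -7 at index 3
Change at index 3: -7 -> 20
Index 3 WAS the min and new value 20 > old min -7. Must rescan other elements to find the new min.
Needs rescan: yes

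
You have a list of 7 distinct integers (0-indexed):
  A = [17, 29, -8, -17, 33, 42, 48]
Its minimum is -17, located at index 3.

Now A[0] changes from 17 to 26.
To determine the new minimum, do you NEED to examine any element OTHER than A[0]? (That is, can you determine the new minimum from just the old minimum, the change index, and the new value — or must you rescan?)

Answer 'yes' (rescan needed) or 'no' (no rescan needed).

Answer: no

Derivation:
Old min = -17 at index 3
Change at index 0: 17 -> 26
Index 0 was NOT the min. New min = min(-17, 26). No rescan of other elements needed.
Needs rescan: no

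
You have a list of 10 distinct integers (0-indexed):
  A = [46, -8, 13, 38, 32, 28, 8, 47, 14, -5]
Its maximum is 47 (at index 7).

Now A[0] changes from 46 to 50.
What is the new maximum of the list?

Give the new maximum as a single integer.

Old max = 47 (at index 7)
Change: A[0] 46 -> 50
Changed element was NOT the old max.
  New max = max(old_max, new_val) = max(47, 50) = 50

Answer: 50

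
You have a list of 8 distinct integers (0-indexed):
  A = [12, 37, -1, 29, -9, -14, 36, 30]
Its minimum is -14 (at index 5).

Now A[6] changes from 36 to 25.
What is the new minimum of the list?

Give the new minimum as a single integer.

Answer: -14

Derivation:
Old min = -14 (at index 5)
Change: A[6] 36 -> 25
Changed element was NOT the old min.
  New min = min(old_min, new_val) = min(-14, 25) = -14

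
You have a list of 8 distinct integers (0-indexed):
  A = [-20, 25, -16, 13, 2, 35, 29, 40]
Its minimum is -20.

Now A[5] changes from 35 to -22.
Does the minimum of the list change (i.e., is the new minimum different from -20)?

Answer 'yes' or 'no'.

Answer: yes

Derivation:
Old min = -20
Change: A[5] 35 -> -22
Changed element was NOT the min; min changes only if -22 < -20.
New min = -22; changed? yes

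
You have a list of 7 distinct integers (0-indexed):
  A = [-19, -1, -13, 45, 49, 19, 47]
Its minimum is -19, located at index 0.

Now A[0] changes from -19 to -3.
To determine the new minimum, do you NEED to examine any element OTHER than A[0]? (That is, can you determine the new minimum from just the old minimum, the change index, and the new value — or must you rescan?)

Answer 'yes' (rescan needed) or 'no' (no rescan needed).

Old min = -19 at index 0
Change at index 0: -19 -> -3
Index 0 WAS the min and new value -3 > old min -19. Must rescan other elements to find the new min.
Needs rescan: yes

Answer: yes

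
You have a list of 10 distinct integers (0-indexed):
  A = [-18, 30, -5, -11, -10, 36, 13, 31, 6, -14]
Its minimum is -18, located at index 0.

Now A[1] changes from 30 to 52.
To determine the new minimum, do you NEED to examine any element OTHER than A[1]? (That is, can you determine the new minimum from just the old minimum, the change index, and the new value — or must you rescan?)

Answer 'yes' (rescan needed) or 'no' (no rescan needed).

Old min = -18 at index 0
Change at index 1: 30 -> 52
Index 1 was NOT the min. New min = min(-18, 52). No rescan of other elements needed.
Needs rescan: no

Answer: no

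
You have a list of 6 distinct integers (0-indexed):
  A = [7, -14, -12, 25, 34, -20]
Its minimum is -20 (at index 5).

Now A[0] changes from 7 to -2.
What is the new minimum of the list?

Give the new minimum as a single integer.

Answer: -20

Derivation:
Old min = -20 (at index 5)
Change: A[0] 7 -> -2
Changed element was NOT the old min.
  New min = min(old_min, new_val) = min(-20, -2) = -20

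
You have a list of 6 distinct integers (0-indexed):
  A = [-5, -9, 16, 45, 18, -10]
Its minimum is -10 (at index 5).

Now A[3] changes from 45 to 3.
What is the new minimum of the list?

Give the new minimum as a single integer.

Answer: -10

Derivation:
Old min = -10 (at index 5)
Change: A[3] 45 -> 3
Changed element was NOT the old min.
  New min = min(old_min, new_val) = min(-10, 3) = -10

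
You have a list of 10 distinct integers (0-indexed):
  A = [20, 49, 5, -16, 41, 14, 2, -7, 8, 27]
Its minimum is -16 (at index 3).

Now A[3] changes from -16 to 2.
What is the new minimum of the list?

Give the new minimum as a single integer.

Answer: -7

Derivation:
Old min = -16 (at index 3)
Change: A[3] -16 -> 2
Changed element WAS the min. Need to check: is 2 still <= all others?
  Min of remaining elements: -7
  New min = min(2, -7) = -7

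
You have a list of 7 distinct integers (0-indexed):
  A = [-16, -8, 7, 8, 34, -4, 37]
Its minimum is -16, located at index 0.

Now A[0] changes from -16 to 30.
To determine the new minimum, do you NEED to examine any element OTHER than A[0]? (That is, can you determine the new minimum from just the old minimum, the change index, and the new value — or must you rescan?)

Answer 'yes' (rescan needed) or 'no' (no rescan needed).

Old min = -16 at index 0
Change at index 0: -16 -> 30
Index 0 WAS the min and new value 30 > old min -16. Must rescan other elements to find the new min.
Needs rescan: yes

Answer: yes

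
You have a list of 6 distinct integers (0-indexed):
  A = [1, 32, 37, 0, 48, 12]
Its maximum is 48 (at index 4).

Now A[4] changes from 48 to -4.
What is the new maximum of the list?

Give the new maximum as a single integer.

Answer: 37

Derivation:
Old max = 48 (at index 4)
Change: A[4] 48 -> -4
Changed element WAS the max -> may need rescan.
  Max of remaining elements: 37
  New max = max(-4, 37) = 37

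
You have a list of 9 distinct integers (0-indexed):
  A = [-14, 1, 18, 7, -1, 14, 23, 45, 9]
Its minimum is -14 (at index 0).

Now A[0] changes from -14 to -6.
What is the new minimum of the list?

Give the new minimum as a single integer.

Answer: -6

Derivation:
Old min = -14 (at index 0)
Change: A[0] -14 -> -6
Changed element WAS the min. Need to check: is -6 still <= all others?
  Min of remaining elements: -1
  New min = min(-6, -1) = -6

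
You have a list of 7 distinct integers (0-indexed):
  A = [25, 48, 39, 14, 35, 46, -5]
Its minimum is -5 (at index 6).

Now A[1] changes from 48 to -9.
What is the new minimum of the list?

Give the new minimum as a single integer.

Old min = -5 (at index 6)
Change: A[1] 48 -> -9
Changed element was NOT the old min.
  New min = min(old_min, new_val) = min(-5, -9) = -9

Answer: -9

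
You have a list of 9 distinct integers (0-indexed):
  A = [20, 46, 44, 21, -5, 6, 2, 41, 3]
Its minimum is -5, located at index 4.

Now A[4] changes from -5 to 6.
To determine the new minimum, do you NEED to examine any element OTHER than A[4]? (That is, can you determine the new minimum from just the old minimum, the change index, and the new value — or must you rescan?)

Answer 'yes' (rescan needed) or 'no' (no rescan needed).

Answer: yes

Derivation:
Old min = -5 at index 4
Change at index 4: -5 -> 6
Index 4 WAS the min and new value 6 > old min -5. Must rescan other elements to find the new min.
Needs rescan: yes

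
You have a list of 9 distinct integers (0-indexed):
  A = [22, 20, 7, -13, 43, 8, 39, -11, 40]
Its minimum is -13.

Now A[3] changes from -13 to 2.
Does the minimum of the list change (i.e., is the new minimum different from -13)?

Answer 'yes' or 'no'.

Old min = -13
Change: A[3] -13 -> 2
Changed element was the min; new min must be rechecked.
New min = -11; changed? yes

Answer: yes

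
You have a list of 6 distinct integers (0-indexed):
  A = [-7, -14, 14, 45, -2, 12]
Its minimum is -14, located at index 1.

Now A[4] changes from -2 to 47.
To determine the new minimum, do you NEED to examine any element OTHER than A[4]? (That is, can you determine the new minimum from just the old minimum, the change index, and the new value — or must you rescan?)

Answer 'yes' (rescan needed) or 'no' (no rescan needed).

Answer: no

Derivation:
Old min = -14 at index 1
Change at index 4: -2 -> 47
Index 4 was NOT the min. New min = min(-14, 47). No rescan of other elements needed.
Needs rescan: no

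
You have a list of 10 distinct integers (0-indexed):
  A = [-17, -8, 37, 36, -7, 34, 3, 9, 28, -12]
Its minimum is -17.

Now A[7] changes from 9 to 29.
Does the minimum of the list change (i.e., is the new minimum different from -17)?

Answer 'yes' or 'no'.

Old min = -17
Change: A[7] 9 -> 29
Changed element was NOT the min; min changes only if 29 < -17.
New min = -17; changed? no

Answer: no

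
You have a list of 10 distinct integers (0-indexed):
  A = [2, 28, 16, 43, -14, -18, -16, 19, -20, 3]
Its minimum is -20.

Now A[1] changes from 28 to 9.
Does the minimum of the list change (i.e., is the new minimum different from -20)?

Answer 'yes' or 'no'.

Answer: no

Derivation:
Old min = -20
Change: A[1] 28 -> 9
Changed element was NOT the min; min changes only if 9 < -20.
New min = -20; changed? no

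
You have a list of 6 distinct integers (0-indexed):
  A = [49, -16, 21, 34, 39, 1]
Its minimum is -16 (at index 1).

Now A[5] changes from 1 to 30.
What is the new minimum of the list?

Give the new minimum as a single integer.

Old min = -16 (at index 1)
Change: A[5] 1 -> 30
Changed element was NOT the old min.
  New min = min(old_min, new_val) = min(-16, 30) = -16

Answer: -16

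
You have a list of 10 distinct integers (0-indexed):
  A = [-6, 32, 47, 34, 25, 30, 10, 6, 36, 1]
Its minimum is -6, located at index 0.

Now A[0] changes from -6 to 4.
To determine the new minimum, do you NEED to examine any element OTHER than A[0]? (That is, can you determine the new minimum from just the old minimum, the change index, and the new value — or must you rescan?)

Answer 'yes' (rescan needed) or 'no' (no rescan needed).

Old min = -6 at index 0
Change at index 0: -6 -> 4
Index 0 WAS the min and new value 4 > old min -6. Must rescan other elements to find the new min.
Needs rescan: yes

Answer: yes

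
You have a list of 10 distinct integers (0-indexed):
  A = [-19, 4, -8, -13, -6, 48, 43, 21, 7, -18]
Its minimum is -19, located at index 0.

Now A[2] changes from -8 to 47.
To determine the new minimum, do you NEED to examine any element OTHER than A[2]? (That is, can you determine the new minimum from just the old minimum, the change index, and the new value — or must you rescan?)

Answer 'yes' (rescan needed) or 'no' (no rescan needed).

Old min = -19 at index 0
Change at index 2: -8 -> 47
Index 2 was NOT the min. New min = min(-19, 47). No rescan of other elements needed.
Needs rescan: no

Answer: no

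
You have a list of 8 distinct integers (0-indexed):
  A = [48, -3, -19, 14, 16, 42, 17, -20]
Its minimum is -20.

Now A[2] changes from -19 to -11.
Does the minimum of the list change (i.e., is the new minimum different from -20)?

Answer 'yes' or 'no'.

Answer: no

Derivation:
Old min = -20
Change: A[2] -19 -> -11
Changed element was NOT the min; min changes only if -11 < -20.
New min = -20; changed? no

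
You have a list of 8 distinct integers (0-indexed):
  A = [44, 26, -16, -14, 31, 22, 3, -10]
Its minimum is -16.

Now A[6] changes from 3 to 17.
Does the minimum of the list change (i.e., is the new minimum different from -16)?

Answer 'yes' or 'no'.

Old min = -16
Change: A[6] 3 -> 17
Changed element was NOT the min; min changes only if 17 < -16.
New min = -16; changed? no

Answer: no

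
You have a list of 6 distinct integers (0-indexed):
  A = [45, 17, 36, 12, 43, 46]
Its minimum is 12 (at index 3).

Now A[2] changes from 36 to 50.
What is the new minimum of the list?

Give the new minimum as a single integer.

Old min = 12 (at index 3)
Change: A[2] 36 -> 50
Changed element was NOT the old min.
  New min = min(old_min, new_val) = min(12, 50) = 12

Answer: 12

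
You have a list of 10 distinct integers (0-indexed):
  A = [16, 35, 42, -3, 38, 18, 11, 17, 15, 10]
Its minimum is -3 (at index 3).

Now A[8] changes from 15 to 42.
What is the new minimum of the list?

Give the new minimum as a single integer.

Answer: -3

Derivation:
Old min = -3 (at index 3)
Change: A[8] 15 -> 42
Changed element was NOT the old min.
  New min = min(old_min, new_val) = min(-3, 42) = -3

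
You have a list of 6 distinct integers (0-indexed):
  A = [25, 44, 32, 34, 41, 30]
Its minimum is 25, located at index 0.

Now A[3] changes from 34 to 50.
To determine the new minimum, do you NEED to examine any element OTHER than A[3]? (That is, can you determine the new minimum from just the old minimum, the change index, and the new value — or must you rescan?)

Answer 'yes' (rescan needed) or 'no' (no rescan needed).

Answer: no

Derivation:
Old min = 25 at index 0
Change at index 3: 34 -> 50
Index 3 was NOT the min. New min = min(25, 50). No rescan of other elements needed.
Needs rescan: no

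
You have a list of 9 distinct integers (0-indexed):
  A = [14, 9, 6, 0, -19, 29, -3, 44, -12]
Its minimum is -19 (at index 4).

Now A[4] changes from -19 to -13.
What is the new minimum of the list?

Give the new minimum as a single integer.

Old min = -19 (at index 4)
Change: A[4] -19 -> -13
Changed element WAS the min. Need to check: is -13 still <= all others?
  Min of remaining elements: -12
  New min = min(-13, -12) = -13

Answer: -13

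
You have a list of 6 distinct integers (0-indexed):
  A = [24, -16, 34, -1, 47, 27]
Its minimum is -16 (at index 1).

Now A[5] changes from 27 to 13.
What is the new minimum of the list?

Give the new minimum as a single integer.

Old min = -16 (at index 1)
Change: A[5] 27 -> 13
Changed element was NOT the old min.
  New min = min(old_min, new_val) = min(-16, 13) = -16

Answer: -16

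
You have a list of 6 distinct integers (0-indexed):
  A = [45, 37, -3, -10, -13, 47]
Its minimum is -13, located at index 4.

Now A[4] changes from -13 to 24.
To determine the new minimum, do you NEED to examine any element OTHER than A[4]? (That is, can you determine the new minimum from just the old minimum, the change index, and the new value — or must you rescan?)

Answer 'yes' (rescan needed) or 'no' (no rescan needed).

Answer: yes

Derivation:
Old min = -13 at index 4
Change at index 4: -13 -> 24
Index 4 WAS the min and new value 24 > old min -13. Must rescan other elements to find the new min.
Needs rescan: yes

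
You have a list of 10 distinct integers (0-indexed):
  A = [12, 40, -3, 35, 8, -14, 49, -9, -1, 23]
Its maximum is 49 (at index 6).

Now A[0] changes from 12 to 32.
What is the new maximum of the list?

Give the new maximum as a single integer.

Answer: 49

Derivation:
Old max = 49 (at index 6)
Change: A[0] 12 -> 32
Changed element was NOT the old max.
  New max = max(old_max, new_val) = max(49, 32) = 49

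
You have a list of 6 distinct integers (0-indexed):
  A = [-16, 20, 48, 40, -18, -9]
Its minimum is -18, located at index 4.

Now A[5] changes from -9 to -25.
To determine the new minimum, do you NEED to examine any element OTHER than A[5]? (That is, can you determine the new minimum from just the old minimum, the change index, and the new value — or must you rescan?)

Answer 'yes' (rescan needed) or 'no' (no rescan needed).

Answer: no

Derivation:
Old min = -18 at index 4
Change at index 5: -9 -> -25
Index 5 was NOT the min. New min = min(-18, -25). No rescan of other elements needed.
Needs rescan: no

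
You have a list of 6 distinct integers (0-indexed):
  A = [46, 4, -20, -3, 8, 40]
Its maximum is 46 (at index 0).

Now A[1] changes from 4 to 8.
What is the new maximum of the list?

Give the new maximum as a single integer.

Answer: 46

Derivation:
Old max = 46 (at index 0)
Change: A[1] 4 -> 8
Changed element was NOT the old max.
  New max = max(old_max, new_val) = max(46, 8) = 46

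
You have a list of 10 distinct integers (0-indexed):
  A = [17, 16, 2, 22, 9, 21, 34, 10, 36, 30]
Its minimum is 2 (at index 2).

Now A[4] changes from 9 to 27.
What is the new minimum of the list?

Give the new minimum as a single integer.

Old min = 2 (at index 2)
Change: A[4] 9 -> 27
Changed element was NOT the old min.
  New min = min(old_min, new_val) = min(2, 27) = 2

Answer: 2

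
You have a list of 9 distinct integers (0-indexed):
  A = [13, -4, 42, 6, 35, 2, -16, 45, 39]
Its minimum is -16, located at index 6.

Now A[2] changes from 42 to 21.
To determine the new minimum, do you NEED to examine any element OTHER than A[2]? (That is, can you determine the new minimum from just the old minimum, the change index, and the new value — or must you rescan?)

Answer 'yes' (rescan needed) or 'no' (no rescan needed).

Old min = -16 at index 6
Change at index 2: 42 -> 21
Index 2 was NOT the min. New min = min(-16, 21). No rescan of other elements needed.
Needs rescan: no

Answer: no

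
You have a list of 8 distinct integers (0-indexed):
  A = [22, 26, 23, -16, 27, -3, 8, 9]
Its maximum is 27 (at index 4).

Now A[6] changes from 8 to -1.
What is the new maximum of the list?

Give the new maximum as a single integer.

Answer: 27

Derivation:
Old max = 27 (at index 4)
Change: A[6] 8 -> -1
Changed element was NOT the old max.
  New max = max(old_max, new_val) = max(27, -1) = 27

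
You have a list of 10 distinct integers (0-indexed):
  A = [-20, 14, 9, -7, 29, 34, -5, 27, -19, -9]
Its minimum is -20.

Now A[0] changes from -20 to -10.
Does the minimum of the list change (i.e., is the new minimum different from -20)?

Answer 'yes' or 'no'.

Answer: yes

Derivation:
Old min = -20
Change: A[0] -20 -> -10
Changed element was the min; new min must be rechecked.
New min = -19; changed? yes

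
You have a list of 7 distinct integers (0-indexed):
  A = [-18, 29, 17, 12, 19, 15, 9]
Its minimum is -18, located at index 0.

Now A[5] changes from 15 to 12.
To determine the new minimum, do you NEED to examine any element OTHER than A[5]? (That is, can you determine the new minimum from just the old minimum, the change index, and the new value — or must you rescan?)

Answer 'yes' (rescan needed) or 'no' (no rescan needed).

Answer: no

Derivation:
Old min = -18 at index 0
Change at index 5: 15 -> 12
Index 5 was NOT the min. New min = min(-18, 12). No rescan of other elements needed.
Needs rescan: no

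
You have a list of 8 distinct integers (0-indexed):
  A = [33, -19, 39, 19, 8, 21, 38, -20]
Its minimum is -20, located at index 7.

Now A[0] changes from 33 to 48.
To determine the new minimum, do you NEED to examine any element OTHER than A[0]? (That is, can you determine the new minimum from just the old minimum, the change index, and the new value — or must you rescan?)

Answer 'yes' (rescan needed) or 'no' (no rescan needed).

Answer: no

Derivation:
Old min = -20 at index 7
Change at index 0: 33 -> 48
Index 0 was NOT the min. New min = min(-20, 48). No rescan of other elements needed.
Needs rescan: no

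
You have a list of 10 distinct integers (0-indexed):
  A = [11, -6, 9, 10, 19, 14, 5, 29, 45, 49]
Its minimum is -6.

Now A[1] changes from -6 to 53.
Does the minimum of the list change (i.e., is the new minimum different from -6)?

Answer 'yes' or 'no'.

Answer: yes

Derivation:
Old min = -6
Change: A[1] -6 -> 53
Changed element was the min; new min must be rechecked.
New min = 5; changed? yes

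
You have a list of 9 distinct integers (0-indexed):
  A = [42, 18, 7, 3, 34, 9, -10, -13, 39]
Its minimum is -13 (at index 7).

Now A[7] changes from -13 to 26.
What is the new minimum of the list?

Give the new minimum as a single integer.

Old min = -13 (at index 7)
Change: A[7] -13 -> 26
Changed element WAS the min. Need to check: is 26 still <= all others?
  Min of remaining elements: -10
  New min = min(26, -10) = -10

Answer: -10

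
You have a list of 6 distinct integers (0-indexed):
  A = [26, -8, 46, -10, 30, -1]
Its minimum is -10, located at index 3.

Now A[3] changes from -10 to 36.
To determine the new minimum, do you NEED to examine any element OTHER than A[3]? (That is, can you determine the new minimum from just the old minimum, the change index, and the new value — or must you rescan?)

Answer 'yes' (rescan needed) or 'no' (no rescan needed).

Old min = -10 at index 3
Change at index 3: -10 -> 36
Index 3 WAS the min and new value 36 > old min -10. Must rescan other elements to find the new min.
Needs rescan: yes

Answer: yes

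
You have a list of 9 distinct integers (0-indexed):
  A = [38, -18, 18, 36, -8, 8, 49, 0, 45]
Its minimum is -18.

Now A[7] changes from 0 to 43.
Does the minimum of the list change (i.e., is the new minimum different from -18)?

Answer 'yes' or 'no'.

Old min = -18
Change: A[7] 0 -> 43
Changed element was NOT the min; min changes only if 43 < -18.
New min = -18; changed? no

Answer: no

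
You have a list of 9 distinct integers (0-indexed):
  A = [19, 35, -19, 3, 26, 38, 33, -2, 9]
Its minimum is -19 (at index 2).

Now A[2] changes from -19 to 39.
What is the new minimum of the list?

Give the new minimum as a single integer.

Old min = -19 (at index 2)
Change: A[2] -19 -> 39
Changed element WAS the min. Need to check: is 39 still <= all others?
  Min of remaining elements: -2
  New min = min(39, -2) = -2

Answer: -2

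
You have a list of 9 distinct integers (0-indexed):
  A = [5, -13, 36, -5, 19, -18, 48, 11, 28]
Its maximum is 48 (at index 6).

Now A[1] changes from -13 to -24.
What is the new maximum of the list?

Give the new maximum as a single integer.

Old max = 48 (at index 6)
Change: A[1] -13 -> -24
Changed element was NOT the old max.
  New max = max(old_max, new_val) = max(48, -24) = 48

Answer: 48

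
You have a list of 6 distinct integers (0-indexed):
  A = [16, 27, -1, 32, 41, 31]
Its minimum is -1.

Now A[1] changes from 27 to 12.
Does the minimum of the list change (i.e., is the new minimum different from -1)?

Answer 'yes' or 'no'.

Answer: no

Derivation:
Old min = -1
Change: A[1] 27 -> 12
Changed element was NOT the min; min changes only if 12 < -1.
New min = -1; changed? no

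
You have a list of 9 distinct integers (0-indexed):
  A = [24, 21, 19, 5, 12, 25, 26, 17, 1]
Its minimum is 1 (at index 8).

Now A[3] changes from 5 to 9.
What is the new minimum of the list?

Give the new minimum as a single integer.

Answer: 1

Derivation:
Old min = 1 (at index 8)
Change: A[3] 5 -> 9
Changed element was NOT the old min.
  New min = min(old_min, new_val) = min(1, 9) = 1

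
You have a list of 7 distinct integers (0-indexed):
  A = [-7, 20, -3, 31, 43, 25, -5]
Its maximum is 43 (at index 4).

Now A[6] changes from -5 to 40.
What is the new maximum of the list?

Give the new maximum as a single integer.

Answer: 43

Derivation:
Old max = 43 (at index 4)
Change: A[6] -5 -> 40
Changed element was NOT the old max.
  New max = max(old_max, new_val) = max(43, 40) = 43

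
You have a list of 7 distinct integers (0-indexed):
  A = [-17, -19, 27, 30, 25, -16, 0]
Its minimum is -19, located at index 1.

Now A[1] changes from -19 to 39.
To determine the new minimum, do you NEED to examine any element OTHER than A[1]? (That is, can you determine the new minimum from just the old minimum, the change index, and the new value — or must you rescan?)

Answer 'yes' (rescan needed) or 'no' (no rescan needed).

Answer: yes

Derivation:
Old min = -19 at index 1
Change at index 1: -19 -> 39
Index 1 WAS the min and new value 39 > old min -19. Must rescan other elements to find the new min.
Needs rescan: yes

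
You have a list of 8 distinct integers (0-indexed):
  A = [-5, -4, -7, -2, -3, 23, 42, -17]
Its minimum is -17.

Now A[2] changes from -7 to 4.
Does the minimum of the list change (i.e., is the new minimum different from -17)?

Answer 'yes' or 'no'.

Old min = -17
Change: A[2] -7 -> 4
Changed element was NOT the min; min changes only if 4 < -17.
New min = -17; changed? no

Answer: no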